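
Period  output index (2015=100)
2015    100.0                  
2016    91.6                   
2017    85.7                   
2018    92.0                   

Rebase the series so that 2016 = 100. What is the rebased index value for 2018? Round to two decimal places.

Rebased(2018) = 92.0 / 91.6 × 100 = 100.4367

100.44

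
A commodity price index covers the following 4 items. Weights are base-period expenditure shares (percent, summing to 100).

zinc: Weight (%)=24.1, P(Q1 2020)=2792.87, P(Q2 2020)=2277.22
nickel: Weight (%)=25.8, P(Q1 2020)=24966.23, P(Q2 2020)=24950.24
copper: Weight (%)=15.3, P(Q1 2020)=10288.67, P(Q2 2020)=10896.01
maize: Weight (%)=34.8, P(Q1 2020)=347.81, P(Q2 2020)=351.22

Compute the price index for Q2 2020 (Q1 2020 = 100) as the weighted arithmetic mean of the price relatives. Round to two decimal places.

96.78

zinc: 24.1 × (2277.22/2792.87) = 24.1 × 0.815369 = 19.6504
nickel: 25.8 × (24950.24/24966.23) = 25.8 × 0.999360 = 25.7835
copper: 15.3 × (10896.01/10288.67) = 15.3 × 1.059030 = 16.2032
maize: 34.8 × (351.22/347.81) = 34.8 × 1.009804 = 35.1412
Index = Σ wᵢ·(p₁ᵢ/p₀ᵢ) = 19.6504 + 25.7835 + 16.2032 + 35.1412 = 96.7782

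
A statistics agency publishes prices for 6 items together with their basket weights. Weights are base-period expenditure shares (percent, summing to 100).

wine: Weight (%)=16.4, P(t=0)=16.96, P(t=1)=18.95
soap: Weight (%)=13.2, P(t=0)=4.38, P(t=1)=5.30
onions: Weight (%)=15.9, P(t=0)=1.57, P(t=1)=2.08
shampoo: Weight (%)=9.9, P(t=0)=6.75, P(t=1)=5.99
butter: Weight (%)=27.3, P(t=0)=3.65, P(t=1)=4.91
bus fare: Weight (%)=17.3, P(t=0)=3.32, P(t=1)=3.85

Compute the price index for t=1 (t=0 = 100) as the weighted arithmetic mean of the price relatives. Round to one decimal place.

wine: 16.4 × (18.95/16.96) = 16.4 × 1.117335 = 18.3243
soap: 13.2 × (5.30/4.38) = 13.2 × 1.210046 = 15.9726
onions: 15.9 × (2.08/1.57) = 15.9 × 1.324841 = 21.0650
shampoo: 9.9 × (5.99/6.75) = 9.9 × 0.887407 = 8.7853
butter: 27.3 × (4.91/3.65) = 27.3 × 1.345205 = 36.7241
bus fare: 17.3 × (3.85/3.32) = 17.3 × 1.159639 = 20.0617
Index = Σ wᵢ·(p₁ᵢ/p₀ᵢ) = 18.3243 + 15.9726 + 21.0650 + 8.7853 + 36.7241 + 20.0617 = 120.9331

120.9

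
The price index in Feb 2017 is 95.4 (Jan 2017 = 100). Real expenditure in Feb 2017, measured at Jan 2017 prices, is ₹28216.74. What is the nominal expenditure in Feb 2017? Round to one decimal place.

Nominal = Real × (Index/100) = 28216.74 × (95.4/100)
        = 28216.74 × 0.954 = 26918.7700

26918.8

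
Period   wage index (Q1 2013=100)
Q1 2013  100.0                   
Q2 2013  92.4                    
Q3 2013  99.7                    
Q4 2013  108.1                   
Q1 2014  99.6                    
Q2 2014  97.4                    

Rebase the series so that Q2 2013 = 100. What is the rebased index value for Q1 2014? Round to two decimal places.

Rebased(Q1 2014) = 99.6 / 92.4 × 100 = 107.7922

107.79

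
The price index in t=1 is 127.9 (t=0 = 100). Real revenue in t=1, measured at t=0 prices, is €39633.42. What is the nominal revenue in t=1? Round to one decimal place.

Nominal = Real × (Index/100) = 39633.42 × (127.9/100)
        = 39633.42 × 1.279 = 50691.1442

50691.1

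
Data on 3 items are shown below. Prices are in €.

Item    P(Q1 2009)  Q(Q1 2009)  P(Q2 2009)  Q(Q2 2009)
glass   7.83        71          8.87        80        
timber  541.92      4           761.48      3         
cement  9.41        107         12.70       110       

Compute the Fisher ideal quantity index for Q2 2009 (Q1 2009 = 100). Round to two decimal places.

Laspeyres component (base-period weights):
ΣP(Q1 2009)Q(Q2 2009) = 7.83×80 + 541.92×3 + 9.41×110 = 626.4 + 1625.76 + 1035.1 = 3287.26
ΣP(Q1 2009)Q(Q1 2009) = 7.83×71 + 541.92×4 + 9.41×107 = 555.93 + 2167.68 + 1006.87 = 3730.48
L = 3287.26 / 3730.48 × 100 = 88.1190
Paasche component (current-period weights):
ΣP(Q2 2009)Q(Q2 2009) = 8.87×80 + 761.48×3 + 12.70×110 = 709.6 + 2284.44 + 1397 = 4391.04
ΣP(Q2 2009)Q(Q1 2009) = 8.87×71 + 761.48×4 + 12.70×107 = 629.77 + 3045.92 + 1358.9 = 5034.59
P = 4391.04 / 5034.59 × 100 = 87.2174
Fisher = √(L × P) = √(88.1190 × 87.2174) = 87.6670

87.67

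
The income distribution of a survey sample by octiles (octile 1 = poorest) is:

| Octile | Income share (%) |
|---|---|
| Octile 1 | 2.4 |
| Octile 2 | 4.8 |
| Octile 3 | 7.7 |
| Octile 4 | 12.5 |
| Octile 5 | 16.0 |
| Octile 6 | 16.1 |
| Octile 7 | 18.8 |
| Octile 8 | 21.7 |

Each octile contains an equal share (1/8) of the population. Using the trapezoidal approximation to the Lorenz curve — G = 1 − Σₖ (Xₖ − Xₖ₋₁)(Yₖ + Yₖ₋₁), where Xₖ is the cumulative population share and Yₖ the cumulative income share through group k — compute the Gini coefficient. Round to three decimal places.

Cumulative income shares Yₖ: 0.0240, 0.0720, 0.1490, 0.2740, 0.4340, 0.5950, 0.7830, 1.0000
Σ (Xₖ−Xₖ₋₁)(Yₖ+Yₖ₋₁) = (1/8)(0.0240+0.0000) + (1/8)(0.0720+0.0240) + (1/8)(0.1490+0.0720) + (1/8)(0.2740+0.1490) + (1/8)(0.4340+0.2740) + (1/8)(0.5950+0.4340) + (1/8)(0.7830+0.5950) + (1/8)(1.0000+0.7830)
  = 0.0030 + 0.0120 + 0.0276 + 0.0529 + 0.0885 + 0.1286 + 0.1723 + 0.2229 = 0.7078
G = 1 − 0.7078 = 0.2922

0.292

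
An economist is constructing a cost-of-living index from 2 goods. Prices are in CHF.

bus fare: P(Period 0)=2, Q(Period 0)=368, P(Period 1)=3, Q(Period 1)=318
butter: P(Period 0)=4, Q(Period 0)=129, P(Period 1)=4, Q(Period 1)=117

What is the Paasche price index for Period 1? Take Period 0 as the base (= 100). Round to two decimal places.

Paasche price index uses current-period quantities as weights.
ΣP(Period 1)·Q(Period 1) = 3×318 + 4×117 = 954 + 468 = 1422
ΣP(Period 0)·Q(Period 1) = 2×318 + 4×117 = 636 + 468 = 1104
Index = 1422 / 1104 × 100 = 128.8043

128.80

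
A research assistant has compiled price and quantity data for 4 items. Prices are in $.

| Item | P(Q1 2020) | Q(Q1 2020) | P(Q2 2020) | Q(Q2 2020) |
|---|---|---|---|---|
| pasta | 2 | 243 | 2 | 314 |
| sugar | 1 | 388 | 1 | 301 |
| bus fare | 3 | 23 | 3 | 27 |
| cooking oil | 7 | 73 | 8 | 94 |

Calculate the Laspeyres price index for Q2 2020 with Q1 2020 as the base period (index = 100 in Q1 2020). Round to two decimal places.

105.02

Laspeyres price index uses base-period quantities as weights.
ΣP(Q2 2020)·Q(Q1 2020) = 2×243 + 1×388 + 3×23 + 8×73 = 486 + 388 + 69 + 584 = 1527
ΣP(Q1 2020)·Q(Q1 2020) = 2×243 + 1×388 + 3×23 + 7×73 = 486 + 388 + 69 + 511 = 1454
Index = 1527 / 1454 × 100 = 105.0206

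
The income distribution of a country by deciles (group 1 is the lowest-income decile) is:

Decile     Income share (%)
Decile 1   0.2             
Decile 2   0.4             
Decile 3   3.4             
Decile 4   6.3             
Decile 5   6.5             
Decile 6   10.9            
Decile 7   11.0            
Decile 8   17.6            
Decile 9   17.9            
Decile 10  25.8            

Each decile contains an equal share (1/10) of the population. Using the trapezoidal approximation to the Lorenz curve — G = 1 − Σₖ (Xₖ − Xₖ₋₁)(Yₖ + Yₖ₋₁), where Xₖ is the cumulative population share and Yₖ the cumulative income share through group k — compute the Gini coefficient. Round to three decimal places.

0.442

Cumulative income shares Yₖ: 0.0020, 0.0060, 0.0400, 0.1030, 0.1680, 0.2770, 0.3870, 0.5630, 0.7420, 1.0000
Σ (Xₖ−Xₖ₋₁)(Yₖ+Yₖ₋₁) = (1/10)(0.0020+0.0000) + (1/10)(0.0060+0.0020) + (1/10)(0.0400+0.0060) + (1/10)(0.1030+0.0400) + (1/10)(0.1680+0.1030) + (1/10)(0.2770+0.1680) + (1/10)(0.3870+0.2770) + (1/10)(0.5630+0.3870) + (1/10)(0.7420+0.5630) + (1/10)(1.0000+0.7420)
  = 0.0002 + 0.0008 + 0.0046 + 0.0143 + 0.0271 + 0.0445 + 0.0664 + 0.0950 + 0.1305 + 0.1742 = 0.5576
G = 1 − 0.5576 = 0.4424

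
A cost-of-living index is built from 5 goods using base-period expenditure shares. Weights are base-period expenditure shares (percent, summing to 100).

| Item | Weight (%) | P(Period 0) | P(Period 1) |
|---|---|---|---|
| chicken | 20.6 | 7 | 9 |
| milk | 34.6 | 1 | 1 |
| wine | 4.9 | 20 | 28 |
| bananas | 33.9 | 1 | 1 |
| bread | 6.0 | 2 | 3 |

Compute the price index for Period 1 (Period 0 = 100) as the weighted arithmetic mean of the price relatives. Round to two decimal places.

110.85

chicken: 20.6 × (9/7) = 20.6 × 1.285714 = 26.4857
milk: 34.6 × (1/1) = 34.6 × 1.000000 = 34.6000
wine: 4.9 × (28/20) = 4.9 × 1.400000 = 6.8600
bananas: 33.9 × (1/1) = 33.9 × 1.000000 = 33.9000
bread: 6.0 × (3/2) = 6.0 × 1.500000 = 9.0000
Index = Σ wᵢ·(p₁ᵢ/p₀ᵢ) = 26.4857 + 34.6000 + 6.8600 + 33.9000 + 9.0000 = 110.8457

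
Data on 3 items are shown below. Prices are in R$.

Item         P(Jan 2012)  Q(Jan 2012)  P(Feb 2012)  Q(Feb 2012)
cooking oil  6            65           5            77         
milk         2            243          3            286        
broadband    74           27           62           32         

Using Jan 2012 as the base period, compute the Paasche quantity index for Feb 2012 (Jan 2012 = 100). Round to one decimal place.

Paasche quantity index uses current-period prices as weights.
ΣP(Feb 2012)·Q(Feb 2012) = 5×77 + 3×286 + 62×32 = 385 + 858 + 1984 = 3227
ΣP(Feb 2012)·Q(Jan 2012) = 5×65 + 3×243 + 62×27 = 325 + 729 + 1674 = 2728
Index = 3227 / 2728 × 100 = 118.2918

118.3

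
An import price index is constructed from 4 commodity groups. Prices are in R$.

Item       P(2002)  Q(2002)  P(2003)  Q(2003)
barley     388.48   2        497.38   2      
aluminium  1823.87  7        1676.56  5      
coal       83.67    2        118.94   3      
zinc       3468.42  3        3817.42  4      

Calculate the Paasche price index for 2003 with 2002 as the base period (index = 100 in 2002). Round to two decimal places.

Paasche price index uses current-period quantities as weights.
ΣP(2003)·Q(2003) = 497.38×2 + 1676.56×5 + 118.94×3 + 3817.42×4 = 994.76 + 8382.8 + 356.82 + 15269.68 = 25004.06
ΣP(2002)·Q(2003) = 388.48×2 + 1823.87×5 + 83.67×3 + 3468.42×4 = 776.96 + 9119.35 + 251.01 + 13873.68 = 24021
Index = 25004.06 / 24021 × 100 = 104.0925

104.09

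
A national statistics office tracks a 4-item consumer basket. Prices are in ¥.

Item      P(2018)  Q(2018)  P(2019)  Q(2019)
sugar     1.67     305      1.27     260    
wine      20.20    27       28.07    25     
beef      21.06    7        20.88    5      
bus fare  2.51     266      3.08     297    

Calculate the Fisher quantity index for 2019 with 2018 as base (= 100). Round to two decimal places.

96.45

Laspeyres component (base-period weights):
ΣP(2018)Q(2019) = 1.67×260 + 20.20×25 + 21.06×5 + 2.51×297 = 434.2 + 505 + 105.3 + 745.47 = 1789.97
ΣP(2018)Q(2018) = 1.67×305 + 20.20×27 + 21.06×7 + 2.51×266 = 509.35 + 545.4 + 147.42 + 667.66 = 1869.83
L = 1789.97 / 1869.83 × 100 = 95.7290
Paasche component (current-period weights):
ΣP(2019)Q(2019) = 1.27×260 + 28.07×25 + 20.88×5 + 3.08×297 = 330.2 + 701.75 + 104.4 + 914.76 = 2051.11
ΣP(2019)Q(2018) = 1.27×305 + 28.07×27 + 20.88×7 + 3.08×266 = 387.35 + 757.89 + 146.16 + 819.28 = 2110.68
P = 2051.11 / 2110.68 × 100 = 97.1777
Fisher = √(L × P) = √(95.7290 × 97.1777) = 96.4506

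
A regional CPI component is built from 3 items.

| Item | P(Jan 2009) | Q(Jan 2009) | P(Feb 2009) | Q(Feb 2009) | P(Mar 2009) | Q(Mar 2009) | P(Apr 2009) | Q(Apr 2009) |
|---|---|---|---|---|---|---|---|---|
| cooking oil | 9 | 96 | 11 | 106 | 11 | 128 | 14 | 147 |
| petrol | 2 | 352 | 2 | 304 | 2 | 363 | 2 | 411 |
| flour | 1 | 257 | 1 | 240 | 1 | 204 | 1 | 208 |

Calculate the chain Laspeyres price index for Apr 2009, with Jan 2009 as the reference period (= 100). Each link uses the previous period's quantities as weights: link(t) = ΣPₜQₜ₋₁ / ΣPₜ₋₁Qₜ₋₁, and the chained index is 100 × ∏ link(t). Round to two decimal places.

128.67

Link Jan 2009→Feb 2009:
ΣP(Feb 2009)Q(Jan 2009) = 11×96 + 2×352 + 1×257 = 1056 + 704 + 257 = 2017
ΣP(Jan 2009)Q(Jan 2009) = 9×96 + 2×352 + 1×257 = 864 + 704 + 257 = 1825
link = 2017/1825 = 1.105205
Link Feb 2009→Mar 2009:
ΣP(Mar 2009)Q(Feb 2009) = 11×106 + 2×304 + 1×240 = 1166 + 608 + 240 = 2014
ΣP(Feb 2009)Q(Feb 2009) = 11×106 + 2×304 + 1×240 = 1166 + 608 + 240 = 2014
link = 2014/2014 = 1.000000
Link Mar 2009→Apr 2009:
ΣP(Apr 2009)Q(Mar 2009) = 14×128 + 2×363 + 1×204 = 1792 + 726 + 204 = 2722
ΣP(Mar 2009)Q(Mar 2009) = 11×128 + 2×363 + 1×204 = 1408 + 726 + 204 = 2338
link = 2722/2338 = 1.164243
Chained index = 100 × 1.105205 × 1.000000 × 1.164243 = 128.6728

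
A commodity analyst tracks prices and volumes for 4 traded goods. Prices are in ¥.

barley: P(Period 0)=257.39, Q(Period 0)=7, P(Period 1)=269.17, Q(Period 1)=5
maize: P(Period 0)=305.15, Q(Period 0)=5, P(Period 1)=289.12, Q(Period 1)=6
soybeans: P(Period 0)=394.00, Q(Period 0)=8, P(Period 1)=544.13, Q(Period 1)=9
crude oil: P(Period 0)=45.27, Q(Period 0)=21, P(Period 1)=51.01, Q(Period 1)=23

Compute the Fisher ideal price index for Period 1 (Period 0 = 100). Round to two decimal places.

Laspeyres component (base-period weights):
ΣP(Period 1)Q(Period 0) = 269.17×7 + 289.12×5 + 544.13×8 + 51.01×21 = 1884.19 + 1445.6 + 4353.04 + 1071.21 = 8754.04
ΣP(Period 0)Q(Period 0) = 257.39×7 + 305.15×5 + 394.00×8 + 45.27×21 = 1801.73 + 1525.75 + 3152 + 950.67 = 7430.15
L = 8754.04 / 7430.15 × 100 = 117.8178
Paasche component (current-period weights):
ΣP(Period 1)Q(Period 1) = 269.17×5 + 289.12×6 + 544.13×9 + 51.01×23 = 1345.85 + 1734.72 + 4897.17 + 1173.23 = 9150.97
ΣP(Period 0)Q(Period 1) = 257.39×5 + 305.15×6 + 394.00×9 + 45.27×23 = 1286.95 + 1830.9 + 3546 + 1041.21 = 7705.06
P = 9150.97 / 7705.06 × 100 = 118.7657
Fisher = √(L × P) = √(117.8178 × 118.7657) = 118.2908

118.29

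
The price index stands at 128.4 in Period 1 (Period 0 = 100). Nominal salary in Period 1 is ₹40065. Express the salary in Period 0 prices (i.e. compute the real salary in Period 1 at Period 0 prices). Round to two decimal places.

31203.27

Real = Nominal ÷ (Index/100) = 40065 ÷ (128.4/100)
     = 40065 ÷ 1.284 = 31203.2710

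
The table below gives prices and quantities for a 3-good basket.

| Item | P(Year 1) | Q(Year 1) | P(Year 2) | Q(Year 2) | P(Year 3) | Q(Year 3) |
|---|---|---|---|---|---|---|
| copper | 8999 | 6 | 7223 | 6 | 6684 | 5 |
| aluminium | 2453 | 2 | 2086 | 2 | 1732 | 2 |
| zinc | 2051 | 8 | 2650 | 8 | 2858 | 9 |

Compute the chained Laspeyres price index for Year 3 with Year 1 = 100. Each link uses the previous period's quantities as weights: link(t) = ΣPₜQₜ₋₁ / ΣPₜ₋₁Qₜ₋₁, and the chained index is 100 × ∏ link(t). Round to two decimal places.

88.21

Link Year 1→Year 2:
ΣP(Year 2)Q(Year 1) = 7223×6 + 2086×2 + 2650×8 = 43338 + 4172 + 21200 = 68710
ΣP(Year 1)Q(Year 1) = 8999×6 + 2453×2 + 2051×8 = 53994 + 4906 + 16408 = 75308
link = 68710/75308 = 0.912386
Link Year 2→Year 3:
ΣP(Year 3)Q(Year 2) = 6684×6 + 1732×2 + 2858×8 = 40104 + 3464 + 22864 = 66432
ΣP(Year 2)Q(Year 2) = 7223×6 + 2086×2 + 2650×8 = 43338 + 4172 + 21200 = 68710
link = 66432/68710 = 0.966846
Chained index = 100 × 0.912386 × 0.966846 = 88.2137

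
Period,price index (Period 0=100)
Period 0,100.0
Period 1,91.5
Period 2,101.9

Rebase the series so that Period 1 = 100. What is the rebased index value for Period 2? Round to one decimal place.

111.4

Rebased(Period 2) = 101.9 / 91.5 × 100 = 111.3661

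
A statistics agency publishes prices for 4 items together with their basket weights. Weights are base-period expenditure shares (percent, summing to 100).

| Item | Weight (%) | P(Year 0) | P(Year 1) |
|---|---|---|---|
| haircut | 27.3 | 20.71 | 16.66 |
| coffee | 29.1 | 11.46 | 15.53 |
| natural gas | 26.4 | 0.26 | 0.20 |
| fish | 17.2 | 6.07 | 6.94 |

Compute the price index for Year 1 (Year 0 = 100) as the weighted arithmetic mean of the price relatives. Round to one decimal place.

haircut: 27.3 × (16.66/20.71) = 27.3 × 0.804442 = 21.9613
coffee: 29.1 × (15.53/11.46) = 29.1 × 1.355148 = 39.4348
natural gas: 26.4 × (0.20/0.26) = 26.4 × 0.769231 = 20.3077
fish: 17.2 × (6.94/6.07) = 17.2 × 1.143328 = 19.6652
Index = Σ wᵢ·(p₁ᵢ/p₀ᵢ) = 21.9613 + 39.4348 + 20.3077 + 19.6652 = 101.3690

101.4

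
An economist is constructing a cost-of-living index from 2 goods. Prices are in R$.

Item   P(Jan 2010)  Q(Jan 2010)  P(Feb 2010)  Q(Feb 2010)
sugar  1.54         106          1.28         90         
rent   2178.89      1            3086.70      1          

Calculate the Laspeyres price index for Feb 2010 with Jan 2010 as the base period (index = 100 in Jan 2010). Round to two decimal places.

Laspeyres price index uses base-period quantities as weights.
ΣP(Feb 2010)·Q(Jan 2010) = 1.28×106 + 3086.70×1 = 135.68 + 3086.7 = 3222.38
ΣP(Jan 2010)·Q(Jan 2010) = 1.54×106 + 2178.89×1 = 163.24 + 2178.89 = 2342.13
Index = 3222.38 / 2342.13 × 100 = 137.5833

137.58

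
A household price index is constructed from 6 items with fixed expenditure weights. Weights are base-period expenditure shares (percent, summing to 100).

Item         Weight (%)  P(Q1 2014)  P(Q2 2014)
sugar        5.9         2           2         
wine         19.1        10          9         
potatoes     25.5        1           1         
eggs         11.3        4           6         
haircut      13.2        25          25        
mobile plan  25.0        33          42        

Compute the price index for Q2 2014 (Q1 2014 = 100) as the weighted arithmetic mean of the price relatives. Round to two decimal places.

sugar: 5.9 × (2/2) = 5.9 × 1.000000 = 5.9000
wine: 19.1 × (9/10) = 19.1 × 0.900000 = 17.1900
potatoes: 25.5 × (1/1) = 25.5 × 1.000000 = 25.5000
eggs: 11.3 × (6/4) = 11.3 × 1.500000 = 16.9500
haircut: 13.2 × (25/25) = 13.2 × 1.000000 = 13.2000
mobile plan: 25.0 × (42/33) = 25.0 × 1.272727 = 31.8182
Index = Σ wᵢ·(p₁ᵢ/p₀ᵢ) = 5.9000 + 17.1900 + 25.5000 + 16.9500 + 13.2000 + 31.8182 = 110.5582

110.56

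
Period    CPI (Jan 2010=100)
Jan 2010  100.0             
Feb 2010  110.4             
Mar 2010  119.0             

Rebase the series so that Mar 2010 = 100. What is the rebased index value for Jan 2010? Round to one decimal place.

Rebased(Jan 2010) = 100.0 / 119.0 × 100 = 84.0336

84.0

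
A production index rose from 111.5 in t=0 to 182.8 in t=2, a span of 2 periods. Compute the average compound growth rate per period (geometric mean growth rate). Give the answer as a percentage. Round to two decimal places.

28.04%

Growth factor = (182.8/111.5)^(1/2) = (1.639462)^(1/2) = 1.280415
Growth rate = 1.280415 − 1 = 0.280415 = 28.0415%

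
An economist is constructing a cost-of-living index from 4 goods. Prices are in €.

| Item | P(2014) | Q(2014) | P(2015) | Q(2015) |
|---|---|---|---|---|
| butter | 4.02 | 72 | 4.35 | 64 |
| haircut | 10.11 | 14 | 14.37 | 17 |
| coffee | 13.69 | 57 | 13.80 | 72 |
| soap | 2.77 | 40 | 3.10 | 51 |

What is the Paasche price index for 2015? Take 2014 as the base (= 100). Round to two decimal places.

107.60

Paasche price index uses current-period quantities as weights.
ΣP(2015)·Q(2015) = 4.35×64 + 14.37×17 + 13.80×72 + 3.10×51 = 278.4 + 244.29 + 993.6 + 158.1 = 1674.39
ΣP(2014)·Q(2015) = 4.02×64 + 10.11×17 + 13.69×72 + 2.77×51 = 257.28 + 171.87 + 985.68 + 141.27 = 1556.1
Index = 1674.39 / 1556.1 × 100 = 107.6017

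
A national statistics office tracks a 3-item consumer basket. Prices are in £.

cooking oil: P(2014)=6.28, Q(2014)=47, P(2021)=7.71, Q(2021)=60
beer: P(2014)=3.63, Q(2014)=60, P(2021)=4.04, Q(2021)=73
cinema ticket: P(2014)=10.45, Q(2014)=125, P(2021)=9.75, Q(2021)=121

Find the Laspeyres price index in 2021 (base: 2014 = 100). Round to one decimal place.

Laspeyres price index uses base-period quantities as weights.
ΣP(2021)·Q(2014) = 7.71×47 + 4.04×60 + 9.75×125 = 362.37 + 242.4 + 1218.75 = 1823.52
ΣP(2014)·Q(2014) = 6.28×47 + 3.63×60 + 10.45×125 = 295.16 + 217.8 + 1306.25 = 1819.21
Index = 1823.52 / 1819.21 × 100 = 100.2369

100.2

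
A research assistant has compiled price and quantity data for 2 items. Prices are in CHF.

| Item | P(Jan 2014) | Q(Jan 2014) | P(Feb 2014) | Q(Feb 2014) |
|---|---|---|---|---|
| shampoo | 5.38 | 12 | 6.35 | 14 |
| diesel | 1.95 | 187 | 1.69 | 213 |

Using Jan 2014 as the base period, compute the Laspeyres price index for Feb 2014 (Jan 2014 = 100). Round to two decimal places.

Laspeyres price index uses base-period quantities as weights.
ΣP(Feb 2014)·Q(Jan 2014) = 6.35×12 + 1.69×187 = 76.2 + 316.03 = 392.23
ΣP(Jan 2014)·Q(Jan 2014) = 5.38×12 + 1.95×187 = 64.56 + 364.65 = 429.21
Index = 392.23 / 429.21 × 100 = 91.3842

91.38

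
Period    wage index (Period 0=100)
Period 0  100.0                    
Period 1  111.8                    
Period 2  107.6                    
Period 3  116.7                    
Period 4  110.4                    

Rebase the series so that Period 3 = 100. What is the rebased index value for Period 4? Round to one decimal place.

Rebased(Period 4) = 110.4 / 116.7 × 100 = 94.6015

94.6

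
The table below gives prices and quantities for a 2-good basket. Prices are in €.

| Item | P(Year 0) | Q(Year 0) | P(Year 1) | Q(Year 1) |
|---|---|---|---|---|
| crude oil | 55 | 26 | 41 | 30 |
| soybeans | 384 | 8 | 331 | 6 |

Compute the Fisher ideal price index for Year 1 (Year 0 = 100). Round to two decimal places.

81.91

Laspeyres component (base-period weights):
ΣP(Year 1)Q(Year 0) = 41×26 + 331×8 = 1066 + 2648 = 3714
ΣP(Year 0)Q(Year 0) = 55×26 + 384×8 = 1430 + 3072 = 4502
L = 3714 / 4502 × 100 = 82.4967
Paasche component (current-period weights):
ΣP(Year 1)Q(Year 1) = 41×30 + 331×6 = 1230 + 1986 = 3216
ΣP(Year 0)Q(Year 1) = 55×30 + 384×6 = 1650 + 2304 = 3954
P = 3216 / 3954 × 100 = 81.3354
Fisher = √(L × P) = √(82.4967 × 81.3354) = 81.9140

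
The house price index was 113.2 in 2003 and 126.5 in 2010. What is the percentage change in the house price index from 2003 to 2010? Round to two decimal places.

11.75%

Change = (126.5 − 113.2) / 113.2 × 100
       = 13.3 / 113.2 × 100 = 11.7491%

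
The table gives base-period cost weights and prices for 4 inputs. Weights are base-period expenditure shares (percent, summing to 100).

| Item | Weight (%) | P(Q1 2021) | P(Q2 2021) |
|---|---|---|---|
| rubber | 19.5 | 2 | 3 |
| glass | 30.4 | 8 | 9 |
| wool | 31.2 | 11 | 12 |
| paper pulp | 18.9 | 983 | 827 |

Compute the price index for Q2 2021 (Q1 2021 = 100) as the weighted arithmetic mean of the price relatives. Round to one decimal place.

113.4

rubber: 19.5 × (3/2) = 19.5 × 1.500000 = 29.2500
glass: 30.4 × (9/8) = 30.4 × 1.125000 = 34.2000
wool: 31.2 × (12/11) = 31.2 × 1.090909 = 34.0364
paper pulp: 18.9 × (827/983) = 18.9 × 0.841302 = 15.9006
Index = Σ wᵢ·(p₁ᵢ/p₀ᵢ) = 29.2500 + 34.2000 + 34.0364 + 15.9006 = 113.3870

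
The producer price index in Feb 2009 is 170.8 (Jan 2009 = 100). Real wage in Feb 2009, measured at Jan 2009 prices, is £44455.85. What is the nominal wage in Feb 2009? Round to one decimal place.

75930.6

Nominal = Real × (Index/100) = 44455.85 × (170.8/100)
        = 44455.85 × 1.708 = 75930.5918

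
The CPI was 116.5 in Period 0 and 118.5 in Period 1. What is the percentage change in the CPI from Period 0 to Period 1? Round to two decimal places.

1.72%

Change = (118.5 − 116.5) / 116.5 × 100
       = 2.0 / 116.5 × 100 = 1.7167%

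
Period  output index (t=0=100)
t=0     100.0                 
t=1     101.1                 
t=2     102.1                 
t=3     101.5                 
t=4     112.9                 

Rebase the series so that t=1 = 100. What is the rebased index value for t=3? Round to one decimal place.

Rebased(t=3) = 101.5 / 101.1 × 100 = 100.3956

100.4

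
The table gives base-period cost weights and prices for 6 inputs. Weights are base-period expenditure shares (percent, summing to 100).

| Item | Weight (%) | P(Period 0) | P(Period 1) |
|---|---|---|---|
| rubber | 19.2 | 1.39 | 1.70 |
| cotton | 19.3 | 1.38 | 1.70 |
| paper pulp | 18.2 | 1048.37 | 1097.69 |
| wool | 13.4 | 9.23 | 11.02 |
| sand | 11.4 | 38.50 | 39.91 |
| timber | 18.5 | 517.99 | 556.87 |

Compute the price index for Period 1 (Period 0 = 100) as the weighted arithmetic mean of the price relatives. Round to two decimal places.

114.02

rubber: 19.2 × (1.70/1.39) = 19.2 × 1.223022 = 23.4820
cotton: 19.3 × (1.70/1.38) = 19.3 × 1.231884 = 23.7754
paper pulp: 18.2 × (1097.69/1048.37) = 18.2 × 1.047044 = 19.0562
wool: 13.4 × (11.02/9.23) = 13.4 × 1.193933 = 15.9987
sand: 11.4 × (39.91/38.50) = 11.4 × 1.036623 = 11.8175
timber: 18.5 × (556.87/517.99) = 18.5 × 1.075059 = 19.8886
Index = Σ wᵢ·(p₁ᵢ/p₀ᵢ) = 23.4820 + 23.7754 + 19.0562 + 15.9987 + 11.8175 + 19.8886 = 114.0184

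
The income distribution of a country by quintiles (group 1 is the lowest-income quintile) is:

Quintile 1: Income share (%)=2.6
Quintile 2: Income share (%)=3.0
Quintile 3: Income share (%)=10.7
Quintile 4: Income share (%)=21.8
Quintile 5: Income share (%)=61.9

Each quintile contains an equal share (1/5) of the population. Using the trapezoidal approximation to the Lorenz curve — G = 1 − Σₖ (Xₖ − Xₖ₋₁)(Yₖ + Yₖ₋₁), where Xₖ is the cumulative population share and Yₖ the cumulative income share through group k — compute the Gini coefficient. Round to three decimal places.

0.550

Cumulative income shares Yₖ: 0.0260, 0.0560, 0.1630, 0.3810, 1.0000
Σ (Xₖ−Xₖ₋₁)(Yₖ+Yₖ₋₁) = (1/5)(0.0260+0.0000) + (1/5)(0.0560+0.0260) + (1/5)(0.1630+0.0560) + (1/5)(0.3810+0.1630) + (1/5)(1.0000+0.3810)
  = 0.0052 + 0.0164 + 0.0438 + 0.1088 + 0.2762 = 0.4504
G = 1 − 0.4504 = 0.5496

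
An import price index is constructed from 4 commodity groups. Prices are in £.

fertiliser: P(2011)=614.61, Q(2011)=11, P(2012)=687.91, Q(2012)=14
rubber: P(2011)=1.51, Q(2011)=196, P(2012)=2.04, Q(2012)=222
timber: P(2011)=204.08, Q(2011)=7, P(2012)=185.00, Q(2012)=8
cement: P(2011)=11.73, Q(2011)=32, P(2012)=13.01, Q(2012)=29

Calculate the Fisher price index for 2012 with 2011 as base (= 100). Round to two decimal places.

109.33

Laspeyres component (base-period weights):
ΣP(2012)Q(2011) = 687.91×11 + 2.04×196 + 185.00×7 + 13.01×32 = 7567.01 + 399.84 + 1295 + 416.32 = 9678.17
ΣP(2011)Q(2011) = 614.61×11 + 1.51×196 + 204.08×7 + 11.73×32 = 6760.71 + 295.96 + 1428.56 + 375.36 = 8860.59
L = 9678.17 / 8860.59 × 100 = 109.2272
Paasche component (current-period weights):
ΣP(2012)Q(2012) = 687.91×14 + 2.04×222 + 185.00×8 + 13.01×29 = 9630.74 + 452.88 + 1480 + 377.29 = 11940.91
ΣP(2011)Q(2012) = 614.61×14 + 1.51×222 + 204.08×8 + 11.73×29 = 8604.54 + 335.22 + 1632.64 + 340.17 = 10912.57
P = 11940.91 / 10912.57 × 100 = 109.4234
Fisher = √(L × P) = √(109.2272 × 109.4234) = 109.3253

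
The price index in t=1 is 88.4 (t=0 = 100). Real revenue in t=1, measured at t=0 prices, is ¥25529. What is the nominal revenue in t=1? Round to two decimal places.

22567.64

Nominal = Real × (Index/100) = 25529 × (88.4/100)
        = 25529 × 0.884 = 22567.6360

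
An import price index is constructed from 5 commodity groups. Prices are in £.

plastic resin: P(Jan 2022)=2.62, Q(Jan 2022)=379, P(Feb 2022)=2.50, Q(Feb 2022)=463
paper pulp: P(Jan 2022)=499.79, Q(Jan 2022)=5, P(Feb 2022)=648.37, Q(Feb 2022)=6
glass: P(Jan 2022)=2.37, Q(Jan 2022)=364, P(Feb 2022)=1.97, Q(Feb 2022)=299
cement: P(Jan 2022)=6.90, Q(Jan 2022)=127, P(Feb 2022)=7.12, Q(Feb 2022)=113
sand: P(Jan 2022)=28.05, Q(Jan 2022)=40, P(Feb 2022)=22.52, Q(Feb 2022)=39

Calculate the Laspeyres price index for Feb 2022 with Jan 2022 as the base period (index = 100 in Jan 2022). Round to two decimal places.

Laspeyres price index uses base-period quantities as weights.
ΣP(Feb 2022)·Q(Jan 2022) = 2.50×379 + 648.37×5 + 1.97×364 + 7.12×127 + 22.52×40 = 947.5 + 3241.85 + 717.08 + 904.24 + 900.8 = 6711.47
ΣP(Jan 2022)·Q(Jan 2022) = 2.62×379 + 499.79×5 + 2.37×364 + 6.90×127 + 28.05×40 = 992.98 + 2498.95 + 862.68 + 876.3 + 1122 = 6352.91
Index = 6711.47 / 6352.91 × 100 = 105.6440

105.64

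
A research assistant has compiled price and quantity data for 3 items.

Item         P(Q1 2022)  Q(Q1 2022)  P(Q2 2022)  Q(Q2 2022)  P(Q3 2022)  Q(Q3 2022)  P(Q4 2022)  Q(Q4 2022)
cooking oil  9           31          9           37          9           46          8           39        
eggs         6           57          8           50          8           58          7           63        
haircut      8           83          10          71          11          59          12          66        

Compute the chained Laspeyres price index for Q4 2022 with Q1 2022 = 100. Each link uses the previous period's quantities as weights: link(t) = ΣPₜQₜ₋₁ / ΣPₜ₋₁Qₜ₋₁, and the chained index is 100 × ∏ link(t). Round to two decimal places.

124.02

Link Q1 2022→Q2 2022:
ΣP(Q2 2022)Q(Q1 2022) = 9×31 + 8×57 + 10×83 = 279 + 456 + 830 = 1565
ΣP(Q1 2022)Q(Q1 2022) = 9×31 + 6×57 + 8×83 = 279 + 342 + 664 = 1285
link = 1565/1285 = 1.217899
Link Q2 2022→Q3 2022:
ΣP(Q3 2022)Q(Q2 2022) = 9×37 + 8×50 + 11×71 = 333 + 400 + 781 = 1514
ΣP(Q2 2022)Q(Q2 2022) = 9×37 + 8×50 + 10×71 = 333 + 400 + 710 = 1443
link = 1514/1443 = 1.049203
Link Q3 2022→Q4 2022:
ΣP(Q4 2022)Q(Q3 2022) = 8×46 + 7×58 + 12×59 = 368 + 406 + 708 = 1482
ΣP(Q3 2022)Q(Q3 2022) = 9×46 + 8×58 + 11×59 = 414 + 464 + 649 = 1527
link = 1482/1527 = 0.970530
Chained index = 100 × 1.217899 × 1.049203 × 0.970530 = 124.0166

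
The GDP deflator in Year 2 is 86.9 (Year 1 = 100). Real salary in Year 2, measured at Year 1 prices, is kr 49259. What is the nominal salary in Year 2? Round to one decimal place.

42806.1

Nominal = Real × (Index/100) = 49259 × (86.9/100)
        = 49259 × 0.869 = 42806.0710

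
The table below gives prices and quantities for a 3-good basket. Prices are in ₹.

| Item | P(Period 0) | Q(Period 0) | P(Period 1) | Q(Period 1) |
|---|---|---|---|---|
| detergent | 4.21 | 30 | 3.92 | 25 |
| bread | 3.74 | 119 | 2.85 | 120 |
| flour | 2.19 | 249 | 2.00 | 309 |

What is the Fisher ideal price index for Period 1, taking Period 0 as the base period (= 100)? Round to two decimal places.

85.73

Laspeyres component (base-period weights):
ΣP(Period 1)Q(Period 0) = 3.92×30 + 2.85×119 + 2.00×249 = 117.6 + 339.15 + 498 = 954.75
ΣP(Period 0)Q(Period 0) = 4.21×30 + 3.74×119 + 2.19×249 = 126.3 + 445.06 + 545.31 = 1116.67
L = 954.75 / 1116.67 × 100 = 85.4997
Paasche component (current-period weights):
ΣP(Period 1)Q(Period 1) = 3.92×25 + 2.85×120 + 2.00×309 = 98 + 342 + 618 = 1058
ΣP(Period 0)Q(Period 1) = 4.21×25 + 3.74×120 + 2.19×309 = 105.25 + 448.8 + 676.71 = 1230.76
P = 1058 / 1230.76 × 100 = 85.9631
Fisher = √(L × P) = √(85.4997 × 85.9631) = 85.7311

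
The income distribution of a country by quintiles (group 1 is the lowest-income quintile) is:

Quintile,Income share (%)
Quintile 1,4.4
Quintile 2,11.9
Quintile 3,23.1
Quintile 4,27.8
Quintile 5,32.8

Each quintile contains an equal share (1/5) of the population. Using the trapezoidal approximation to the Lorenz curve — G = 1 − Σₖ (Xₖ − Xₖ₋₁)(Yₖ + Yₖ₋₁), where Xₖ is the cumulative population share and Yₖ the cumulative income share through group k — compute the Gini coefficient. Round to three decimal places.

Cumulative income shares Yₖ: 0.0440, 0.1630, 0.3940, 0.6720, 1.0000
Σ (Xₖ−Xₖ₋₁)(Yₖ+Yₖ₋₁) = (1/5)(0.0440+0.0000) + (1/5)(0.1630+0.0440) + (1/5)(0.3940+0.1630) + (1/5)(0.6720+0.3940) + (1/5)(1.0000+0.6720)
  = 0.0088 + 0.0414 + 0.1114 + 0.2132 + 0.3344 = 0.7092
G = 1 − 0.7092 = 0.2908

0.291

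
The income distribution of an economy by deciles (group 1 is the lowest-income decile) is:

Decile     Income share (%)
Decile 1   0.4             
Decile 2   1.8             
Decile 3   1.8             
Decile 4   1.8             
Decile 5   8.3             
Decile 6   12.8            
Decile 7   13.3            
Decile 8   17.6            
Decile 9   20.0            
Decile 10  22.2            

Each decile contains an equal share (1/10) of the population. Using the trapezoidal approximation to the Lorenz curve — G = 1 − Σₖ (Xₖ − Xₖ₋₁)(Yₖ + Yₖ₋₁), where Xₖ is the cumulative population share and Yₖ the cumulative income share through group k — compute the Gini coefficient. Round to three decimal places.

Cumulative income shares Yₖ: 0.0040, 0.0220, 0.0400, 0.0580, 0.1410, 0.2690, 0.4020, 0.5780, 0.7780, 1.0000
Σ (Xₖ−Xₖ₋₁)(Yₖ+Yₖ₋₁) = (1/10)(0.0040+0.0000) + (1/10)(0.0220+0.0040) + (1/10)(0.0400+0.0220) + (1/10)(0.0580+0.0400) + (1/10)(0.1410+0.0580) + (1/10)(0.2690+0.1410) + (1/10)(0.4020+0.2690) + (1/10)(0.5780+0.4020) + (1/10)(0.7780+0.5780) + (1/10)(1.0000+0.7780)
  = 0.0004 + 0.0026 + 0.0062 + 0.0098 + 0.0199 + 0.0410 + 0.0671 + 0.0980 + 0.1356 + 0.1778 = 0.5584
G = 1 − 0.5584 = 0.4416

0.442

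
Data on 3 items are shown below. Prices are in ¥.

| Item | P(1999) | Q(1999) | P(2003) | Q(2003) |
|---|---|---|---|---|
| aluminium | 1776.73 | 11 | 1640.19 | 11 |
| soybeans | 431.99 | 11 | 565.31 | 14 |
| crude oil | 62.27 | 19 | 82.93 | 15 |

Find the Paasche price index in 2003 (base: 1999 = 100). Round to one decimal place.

Paasche price index uses current-period quantities as weights.
ΣP(2003)·Q(2003) = 1640.19×11 + 565.31×14 + 82.93×15 = 18042.09 + 7914.34 + 1243.95 = 27200.38
ΣP(1999)·Q(2003) = 1776.73×11 + 431.99×14 + 62.27×15 = 19544.03 + 6047.86 + 934.05 = 26525.94
Index = 27200.38 / 26525.94 × 100 = 102.5426

102.5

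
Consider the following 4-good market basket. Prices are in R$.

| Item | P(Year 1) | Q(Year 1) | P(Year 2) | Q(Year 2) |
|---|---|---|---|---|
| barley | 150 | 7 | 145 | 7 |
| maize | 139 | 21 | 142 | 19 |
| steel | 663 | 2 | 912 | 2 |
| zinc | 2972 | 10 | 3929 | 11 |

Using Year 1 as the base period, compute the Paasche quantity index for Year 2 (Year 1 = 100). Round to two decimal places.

108.08

Paasche quantity index uses current-period prices as weights.
ΣP(Year 2)·Q(Year 2) = 145×7 + 142×19 + 912×2 + 3929×11 = 1015 + 2698 + 1824 + 43219 = 48756
ΣP(Year 2)·Q(Year 1) = 145×7 + 142×21 + 912×2 + 3929×10 = 1015 + 2982 + 1824 + 39290 = 45111
Index = 48756 / 45111 × 100 = 108.0801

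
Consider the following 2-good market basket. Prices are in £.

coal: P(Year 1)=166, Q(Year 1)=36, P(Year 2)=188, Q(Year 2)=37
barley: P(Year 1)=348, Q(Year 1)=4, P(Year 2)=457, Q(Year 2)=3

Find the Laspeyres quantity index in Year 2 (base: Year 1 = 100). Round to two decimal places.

97.53

Laspeyres quantity index uses base-period prices as weights.
ΣP(Year 1)·Q(Year 2) = 166×37 + 348×3 = 6142 + 1044 = 7186
ΣP(Year 1)·Q(Year 1) = 166×36 + 348×4 = 5976 + 1392 = 7368
Index = 7186 / 7368 × 100 = 97.5299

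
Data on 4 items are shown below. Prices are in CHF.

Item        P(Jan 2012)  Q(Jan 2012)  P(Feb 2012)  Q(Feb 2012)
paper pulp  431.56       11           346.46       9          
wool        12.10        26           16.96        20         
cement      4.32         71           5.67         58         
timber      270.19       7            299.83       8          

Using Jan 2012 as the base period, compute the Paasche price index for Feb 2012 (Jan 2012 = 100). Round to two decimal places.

Paasche price index uses current-period quantities as weights.
ΣP(Feb 2012)·Q(Feb 2012) = 346.46×9 + 16.96×20 + 5.67×58 + 299.83×8 = 3118.14 + 339.2 + 328.86 + 2398.64 = 6184.84
ΣP(Jan 2012)·Q(Feb 2012) = 431.56×9 + 12.10×20 + 4.32×58 + 270.19×8 = 3884.04 + 242 + 250.56 + 2161.52 = 6538.12
Index = 6184.84 / 6538.12 × 100 = 94.5966

94.60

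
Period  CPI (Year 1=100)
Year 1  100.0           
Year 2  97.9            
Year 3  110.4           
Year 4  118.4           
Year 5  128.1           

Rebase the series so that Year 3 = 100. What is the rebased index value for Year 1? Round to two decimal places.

90.58

Rebased(Year 1) = 100.0 / 110.4 × 100 = 90.5797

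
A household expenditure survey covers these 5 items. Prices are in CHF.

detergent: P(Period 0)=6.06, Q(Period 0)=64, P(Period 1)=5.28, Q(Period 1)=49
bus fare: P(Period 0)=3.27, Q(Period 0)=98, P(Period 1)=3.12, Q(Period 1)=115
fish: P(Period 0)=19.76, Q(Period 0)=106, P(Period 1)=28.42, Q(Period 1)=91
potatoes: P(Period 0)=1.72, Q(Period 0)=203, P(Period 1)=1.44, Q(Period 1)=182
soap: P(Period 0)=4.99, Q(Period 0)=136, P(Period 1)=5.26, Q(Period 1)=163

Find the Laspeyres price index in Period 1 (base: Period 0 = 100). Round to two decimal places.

Laspeyres price index uses base-period quantities as weights.
ΣP(Period 1)·Q(Period 0) = 5.28×64 + 3.12×98 + 28.42×106 + 1.44×203 + 5.26×136 = 337.92 + 305.76 + 3012.52 + 292.32 + 715.36 = 4663.88
ΣP(Period 0)·Q(Period 0) = 6.06×64 + 3.27×98 + 19.76×106 + 1.72×203 + 4.99×136 = 387.84 + 320.46 + 2094.56 + 349.16 + 678.64 = 3830.66
Index = 4663.88 / 3830.66 × 100 = 121.7513

121.75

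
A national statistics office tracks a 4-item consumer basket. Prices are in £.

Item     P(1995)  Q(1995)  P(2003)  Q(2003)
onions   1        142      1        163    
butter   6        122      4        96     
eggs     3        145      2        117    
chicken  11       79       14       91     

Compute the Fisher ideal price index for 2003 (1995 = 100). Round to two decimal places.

95.61

Laspeyres component (base-period weights):
ΣP(2003)Q(1995) = 1×142 + 4×122 + 2×145 + 14×79 = 142 + 488 + 290 + 1106 = 2026
ΣP(1995)Q(1995) = 1×142 + 6×122 + 3×145 + 11×79 = 142 + 732 + 435 + 869 = 2178
L = 2026 / 2178 × 100 = 93.0211
Paasche component (current-period weights):
ΣP(2003)Q(2003) = 1×163 + 4×96 + 2×117 + 14×91 = 163 + 384 + 234 + 1274 = 2055
ΣP(1995)Q(2003) = 1×163 + 6×96 + 3×117 + 11×91 = 163 + 576 + 351 + 1001 = 2091
P = 2055 / 2091 × 100 = 98.2783
Fisher = √(L × P) = √(93.0211 × 98.2783) = 95.6136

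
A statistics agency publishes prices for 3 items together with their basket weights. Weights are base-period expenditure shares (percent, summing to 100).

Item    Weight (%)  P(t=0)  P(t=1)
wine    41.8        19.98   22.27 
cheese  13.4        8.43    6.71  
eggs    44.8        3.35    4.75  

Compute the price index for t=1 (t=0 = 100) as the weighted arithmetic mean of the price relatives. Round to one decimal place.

120.8

wine: 41.8 × (22.27/19.98) = 41.8 × 1.114615 = 46.5909
cheese: 13.4 × (6.71/8.43) = 13.4 × 0.795967 = 10.6660
eggs: 44.8 × (4.75/3.35) = 44.8 × 1.417910 = 63.5224
Index = Σ wᵢ·(p₁ᵢ/p₀ᵢ) = 46.5909 + 10.6660 + 63.5224 = 120.7792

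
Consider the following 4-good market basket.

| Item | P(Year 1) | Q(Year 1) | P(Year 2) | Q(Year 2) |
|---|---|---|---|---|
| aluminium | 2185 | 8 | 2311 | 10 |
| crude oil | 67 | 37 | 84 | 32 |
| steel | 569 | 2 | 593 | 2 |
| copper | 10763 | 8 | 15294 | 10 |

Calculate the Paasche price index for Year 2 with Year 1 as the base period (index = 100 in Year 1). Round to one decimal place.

Paasche price index uses current-period quantities as weights.
ΣP(Year 2)·Q(Year 2) = 2311×10 + 84×32 + 593×2 + 15294×10 = 23110 + 2688 + 1186 + 152940 = 179924
ΣP(Year 1)·Q(Year 2) = 2185×10 + 67×32 + 569×2 + 10763×10 = 21850 + 2144 + 1138 + 107630 = 132762
Index = 179924 / 132762 × 100 = 135.5237

135.5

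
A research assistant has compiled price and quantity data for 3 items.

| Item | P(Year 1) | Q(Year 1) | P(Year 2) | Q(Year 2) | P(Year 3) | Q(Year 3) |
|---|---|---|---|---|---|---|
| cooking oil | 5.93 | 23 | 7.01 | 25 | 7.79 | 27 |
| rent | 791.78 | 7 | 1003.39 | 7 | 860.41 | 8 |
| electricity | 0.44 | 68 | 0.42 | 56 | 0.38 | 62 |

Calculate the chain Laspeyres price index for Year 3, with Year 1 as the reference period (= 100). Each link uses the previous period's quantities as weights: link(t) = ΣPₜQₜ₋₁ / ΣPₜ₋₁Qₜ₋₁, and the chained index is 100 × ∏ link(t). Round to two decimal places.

Link Year 1→Year 2:
ΣP(Year 2)Q(Year 1) = 7.01×23 + 1003.39×7 + 0.42×68 = 161.23 + 7023.73 + 28.56 = 7213.52
ΣP(Year 1)Q(Year 1) = 5.93×23 + 791.78×7 + 0.44×68 = 136.39 + 5542.46 + 29.92 = 5708.77
link = 7213.52/5708.77 = 1.263586
Link Year 2→Year 3:
ΣP(Year 3)Q(Year 2) = 7.79×25 + 860.41×7 + 0.38×56 = 194.75 + 6022.87 + 21.28 = 6238.9
ΣP(Year 2)Q(Year 2) = 7.01×25 + 1003.39×7 + 0.42×56 = 175.25 + 7023.73 + 23.52 = 7222.5
link = 6238.9/7222.5 = 0.863814
Chained index = 100 × 1.263586 × 0.863814 = 109.1504

109.15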